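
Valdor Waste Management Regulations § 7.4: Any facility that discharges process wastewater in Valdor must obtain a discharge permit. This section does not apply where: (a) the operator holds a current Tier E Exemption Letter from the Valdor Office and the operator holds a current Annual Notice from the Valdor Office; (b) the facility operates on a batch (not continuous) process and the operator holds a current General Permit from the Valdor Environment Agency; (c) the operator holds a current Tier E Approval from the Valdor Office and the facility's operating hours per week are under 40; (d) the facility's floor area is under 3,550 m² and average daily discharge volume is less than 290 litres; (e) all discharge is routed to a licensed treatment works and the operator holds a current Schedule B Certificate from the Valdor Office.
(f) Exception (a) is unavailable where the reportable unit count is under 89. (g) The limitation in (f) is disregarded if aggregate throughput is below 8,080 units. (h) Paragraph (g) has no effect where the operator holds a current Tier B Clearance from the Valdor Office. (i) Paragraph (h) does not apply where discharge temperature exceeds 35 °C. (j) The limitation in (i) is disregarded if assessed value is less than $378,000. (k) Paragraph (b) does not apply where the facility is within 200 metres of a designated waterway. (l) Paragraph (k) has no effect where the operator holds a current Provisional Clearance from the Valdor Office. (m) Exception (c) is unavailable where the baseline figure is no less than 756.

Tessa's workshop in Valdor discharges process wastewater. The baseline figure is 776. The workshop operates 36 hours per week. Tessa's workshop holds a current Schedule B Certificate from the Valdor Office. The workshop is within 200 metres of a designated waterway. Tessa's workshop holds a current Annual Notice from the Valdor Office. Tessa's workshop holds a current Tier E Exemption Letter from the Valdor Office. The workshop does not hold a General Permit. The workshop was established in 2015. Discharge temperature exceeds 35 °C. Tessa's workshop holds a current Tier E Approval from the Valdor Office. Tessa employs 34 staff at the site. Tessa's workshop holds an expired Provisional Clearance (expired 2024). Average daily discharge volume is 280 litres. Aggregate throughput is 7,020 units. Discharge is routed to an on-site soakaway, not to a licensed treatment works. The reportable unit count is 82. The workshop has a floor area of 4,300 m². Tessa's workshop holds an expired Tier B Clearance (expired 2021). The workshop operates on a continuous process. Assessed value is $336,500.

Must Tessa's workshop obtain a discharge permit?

All of (a)'s requirements are met (a current Tier E Exemption Letter is held; a current Annual Notice is held). As to paragraphs (f)–(j): (f) operates (the reportable unit count is 82, under the 89 limit), but yields to (g): (g) applies — aggregate throughput is 7,020 units, below the 8,080 units limit. (h) is not engaged (no current Tier B Clearance is held), so (g) stands. (a) remains available.
Exception (b) requires that the facility operates on a batch (not continuous) process; but the facility operates on a continuous process, so (b) is unavailable.
Exception (c)'s conditions are all satisfied: a current Tier E Approval is held; the facility's operating hours per week are 36, under the 40 limit. Turning to paragraph (m): (m) is triggered — the baseline figure is 776, meeting the 756 threshold. So (c) is unavailable.
Exception (d) does not apply: the facility's floor area is 4,300 m², not under 3,550 m².
Exception (e) does not apply: discharge is not routed to a licensed treatment works.

No — exception (a) applies; Tessa's workshop is not required to obtain a discharge permit.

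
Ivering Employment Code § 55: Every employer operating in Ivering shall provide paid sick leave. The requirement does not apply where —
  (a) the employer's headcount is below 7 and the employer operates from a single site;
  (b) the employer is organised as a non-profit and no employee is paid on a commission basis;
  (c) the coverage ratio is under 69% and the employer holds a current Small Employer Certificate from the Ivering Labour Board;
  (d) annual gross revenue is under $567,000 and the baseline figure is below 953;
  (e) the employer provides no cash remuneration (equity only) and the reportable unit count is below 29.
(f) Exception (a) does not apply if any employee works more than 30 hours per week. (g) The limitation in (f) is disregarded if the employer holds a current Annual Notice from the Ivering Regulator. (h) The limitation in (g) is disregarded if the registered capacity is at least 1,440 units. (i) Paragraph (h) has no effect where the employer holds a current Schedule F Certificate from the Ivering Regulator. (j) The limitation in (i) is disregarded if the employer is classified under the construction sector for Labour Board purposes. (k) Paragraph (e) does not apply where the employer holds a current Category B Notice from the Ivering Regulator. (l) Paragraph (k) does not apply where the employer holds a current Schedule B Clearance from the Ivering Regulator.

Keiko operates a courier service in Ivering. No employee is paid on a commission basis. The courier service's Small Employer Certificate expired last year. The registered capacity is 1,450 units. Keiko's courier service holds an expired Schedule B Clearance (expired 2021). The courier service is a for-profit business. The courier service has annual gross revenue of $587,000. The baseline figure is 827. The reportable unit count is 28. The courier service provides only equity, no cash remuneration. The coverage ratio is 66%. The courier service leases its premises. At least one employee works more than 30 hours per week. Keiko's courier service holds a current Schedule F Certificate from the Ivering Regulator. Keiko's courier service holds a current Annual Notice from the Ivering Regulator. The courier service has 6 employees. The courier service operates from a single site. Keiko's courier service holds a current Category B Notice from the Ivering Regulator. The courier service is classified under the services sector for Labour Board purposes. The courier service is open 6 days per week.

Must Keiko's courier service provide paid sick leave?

No — exception (a) applies; Keiko's courier service is not required to provide paid sick leave.

Exception (a)'s conditions are all satisfied: the employer's headcount is 6, below the 7 limit; the employer operates from a single site. Applying paragraphs (f)–(j): (f) would limit (a) — at least one employee exceeds 30 hours/week — but (g) sets (f) aside: (g) operates against (f): a current Annual Notice is held. (h) would limit (g) — the registered capacity is 1,450 units, meeting the 1,440 units threshold — but (i) sets (h) aside: (i) operates against (h): a current Schedule F Certificate is held. (j), which would lift (i), is inapplicable — the courier service is classified under the services sector. So (a) applies.
Exception (b) does not apply: the employer is for-profit.
Exception (c) fails — the Small Employer Certificate has expired.
Exception (d) does not apply: annual gross revenue is $587,000, not under $567,000.
All of (e)'s requirements are met (remuneration is equity-only; the reportable unit count is 28, below the 29 limit). But applying paragraphs (k)–(l): (k) applies — a current Category B Notice is held. (l) is not triggered (the Schedule B Clearance is not current), so (k) stands. Exception (e) does not apply.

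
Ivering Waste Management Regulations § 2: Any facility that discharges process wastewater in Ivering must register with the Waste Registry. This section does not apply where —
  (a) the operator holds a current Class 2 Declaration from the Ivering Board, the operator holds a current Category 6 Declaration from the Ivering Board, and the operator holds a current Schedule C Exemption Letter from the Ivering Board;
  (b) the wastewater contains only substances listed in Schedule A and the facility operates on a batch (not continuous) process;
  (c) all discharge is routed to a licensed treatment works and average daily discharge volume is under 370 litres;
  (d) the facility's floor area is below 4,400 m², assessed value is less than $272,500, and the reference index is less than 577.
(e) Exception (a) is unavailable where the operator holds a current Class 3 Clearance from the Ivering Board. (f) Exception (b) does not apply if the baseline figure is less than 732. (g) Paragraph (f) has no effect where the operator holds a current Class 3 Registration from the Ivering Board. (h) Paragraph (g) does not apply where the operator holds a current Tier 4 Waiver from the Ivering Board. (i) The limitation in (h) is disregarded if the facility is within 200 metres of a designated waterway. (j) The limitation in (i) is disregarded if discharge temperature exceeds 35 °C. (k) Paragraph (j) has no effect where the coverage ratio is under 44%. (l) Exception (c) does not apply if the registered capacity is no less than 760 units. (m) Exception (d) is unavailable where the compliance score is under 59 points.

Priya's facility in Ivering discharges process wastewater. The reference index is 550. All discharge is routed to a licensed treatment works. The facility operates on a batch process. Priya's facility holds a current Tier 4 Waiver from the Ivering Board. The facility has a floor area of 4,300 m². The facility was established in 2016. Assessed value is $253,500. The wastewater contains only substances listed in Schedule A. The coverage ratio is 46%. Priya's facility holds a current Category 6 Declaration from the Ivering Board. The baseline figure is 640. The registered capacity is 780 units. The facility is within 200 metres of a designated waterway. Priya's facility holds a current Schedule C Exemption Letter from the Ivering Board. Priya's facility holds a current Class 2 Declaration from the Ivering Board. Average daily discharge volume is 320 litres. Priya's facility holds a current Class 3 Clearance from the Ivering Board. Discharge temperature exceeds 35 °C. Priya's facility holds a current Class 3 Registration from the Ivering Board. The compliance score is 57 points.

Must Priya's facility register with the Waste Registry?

Yes — Priya's facility must register with the Waste Registry.

Exception (a) is satisfied on its face — a current Class 2 Declaration is held; a current Category 6 Declaration is held; a current Schedule C Exemption Letter is held. Turning to paragraph (e): (e) operates against (a): a current Class 3 Clearance is held. Exception (a) does not apply.
All of (b)'s requirements are met (the wastewater is Schedule-A-only; the facility operates on a batch process). But: (f) operates against (b): the baseline figure is 640, less than the 732 limit. (g) is engaged (a current Class 3 Registration is held), but yields to (h): (h) is triggered — a current Tier 4 Waiver is held. (i) would limit (h) — the facility is within 200 m of a designated waterway — but (j) sets (i) aside: (j) operates against (i): discharge temperature exceeds 35 °C. (k) is inapplicable (the coverage ratio is 46%, not under 44%), so (j) stands. (b) is therefore removed.
All of (c)'s requirements are met (discharge is routed to a licensed treatment works; average daily discharge volume is 320 litres, under the 370 litres limit). However, paragraph (l) must be considered: (l) applies — the registered capacity is 780 units, meeting the 760 units threshold. Exception (c) does not apply.
Exception (d): the facility's floor area is 4,300 m², below the 4,400 m² limit; assessed value is $253,500, less than the $272,500 limit; the reference index is 550, less than the 577 limit — every condition holds. However, paragraph (m) must be considered: (m) operates — the compliance score is 57 points, under the 59 points limit. (d) is therefore removed.
None of the exceptions is available; § 2 applies in full.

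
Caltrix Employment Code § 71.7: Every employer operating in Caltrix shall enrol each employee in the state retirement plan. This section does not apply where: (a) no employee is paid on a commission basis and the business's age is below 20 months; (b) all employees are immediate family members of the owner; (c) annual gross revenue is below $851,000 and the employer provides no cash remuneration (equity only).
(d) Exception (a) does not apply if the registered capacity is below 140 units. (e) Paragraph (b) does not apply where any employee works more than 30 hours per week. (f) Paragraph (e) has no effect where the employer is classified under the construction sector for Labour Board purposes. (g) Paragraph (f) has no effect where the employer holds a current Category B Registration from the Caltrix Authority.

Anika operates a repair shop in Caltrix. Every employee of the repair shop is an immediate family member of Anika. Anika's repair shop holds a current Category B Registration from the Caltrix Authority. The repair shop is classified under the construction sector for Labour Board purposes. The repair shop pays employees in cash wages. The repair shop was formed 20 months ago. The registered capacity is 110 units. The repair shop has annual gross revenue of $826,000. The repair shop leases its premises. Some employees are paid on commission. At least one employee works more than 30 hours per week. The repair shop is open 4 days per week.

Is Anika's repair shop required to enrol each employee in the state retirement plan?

Exception (a) requires that no employee is paid on a commission basis; but some employees are paid on commission, so (a) is unavailable.
Exception (b): every employee is an immediate family member — every condition holds. Turning to paragraphs (e)–(g): (e) operates — at least one employee exceeds 30 hours/week. (f) operates (the repair shop is classified under the construction sector), but is itself disapplied by (g): (g) operates against (f): a current Category B Registration is held. So (b) is unavailable.
Exception (c) requires that the employer provides no cash remuneration (equity only); but employees are paid cash wages, so (c) is unavailable.
None of the exceptions is available; § 71.7 applies in full.

Yes — Anika's repair shop must enrol each employee in the state retirement plan.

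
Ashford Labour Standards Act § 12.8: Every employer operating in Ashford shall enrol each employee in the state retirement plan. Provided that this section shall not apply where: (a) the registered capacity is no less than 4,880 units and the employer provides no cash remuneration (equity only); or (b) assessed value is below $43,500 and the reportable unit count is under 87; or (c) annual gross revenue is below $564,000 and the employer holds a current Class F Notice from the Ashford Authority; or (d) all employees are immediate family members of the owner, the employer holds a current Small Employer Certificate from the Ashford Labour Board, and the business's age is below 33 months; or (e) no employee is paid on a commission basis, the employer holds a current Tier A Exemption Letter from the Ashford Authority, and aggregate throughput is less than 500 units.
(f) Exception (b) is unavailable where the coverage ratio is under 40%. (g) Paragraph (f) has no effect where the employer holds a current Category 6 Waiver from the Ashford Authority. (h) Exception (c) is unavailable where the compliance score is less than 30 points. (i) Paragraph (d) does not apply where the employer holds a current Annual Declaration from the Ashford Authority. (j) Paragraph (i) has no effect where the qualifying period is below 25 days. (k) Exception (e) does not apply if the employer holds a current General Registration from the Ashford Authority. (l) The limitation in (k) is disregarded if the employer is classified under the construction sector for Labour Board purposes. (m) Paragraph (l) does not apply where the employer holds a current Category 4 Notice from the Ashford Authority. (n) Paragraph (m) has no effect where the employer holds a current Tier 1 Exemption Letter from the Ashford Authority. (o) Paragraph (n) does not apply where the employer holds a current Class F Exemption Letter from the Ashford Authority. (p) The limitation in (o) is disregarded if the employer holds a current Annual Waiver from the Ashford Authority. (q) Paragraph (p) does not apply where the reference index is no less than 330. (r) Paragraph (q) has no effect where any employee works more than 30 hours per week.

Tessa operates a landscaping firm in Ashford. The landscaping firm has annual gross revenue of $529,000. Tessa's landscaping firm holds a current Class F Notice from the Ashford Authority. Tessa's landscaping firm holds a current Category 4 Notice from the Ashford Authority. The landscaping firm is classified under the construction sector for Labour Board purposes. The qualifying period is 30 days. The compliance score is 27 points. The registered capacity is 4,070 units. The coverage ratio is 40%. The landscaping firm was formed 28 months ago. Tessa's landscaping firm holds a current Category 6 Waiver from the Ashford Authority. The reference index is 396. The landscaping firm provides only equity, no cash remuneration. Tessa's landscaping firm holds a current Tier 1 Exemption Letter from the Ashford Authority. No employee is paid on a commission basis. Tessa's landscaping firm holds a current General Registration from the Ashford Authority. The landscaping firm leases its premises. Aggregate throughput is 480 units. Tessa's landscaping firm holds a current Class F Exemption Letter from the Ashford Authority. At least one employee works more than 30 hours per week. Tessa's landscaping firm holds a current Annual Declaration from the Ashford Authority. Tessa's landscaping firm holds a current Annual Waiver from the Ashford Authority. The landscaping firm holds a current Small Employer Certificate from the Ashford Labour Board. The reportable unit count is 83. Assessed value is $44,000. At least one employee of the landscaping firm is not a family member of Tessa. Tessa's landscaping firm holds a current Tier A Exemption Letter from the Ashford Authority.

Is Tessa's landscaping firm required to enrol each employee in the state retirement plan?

Exception (a) does not apply: the registered capacity is 4,070 units, short of 4,880 units.
Exception (b) requires that assessed value is below $43,500; but assessed value is $44,000, not below $43,500, so (b) is unavailable.
Exception (c): annual gross revenue is $529,000, below the $564,000 limit; a current Class F Notice is held — every condition holds. But applying paragraph (h): (h) operates — the compliance score is 27 points, less than the 30 points limit. Exception (c) does not apply.
Exception (d) requires that all employees are immediate family members of the owner; but at least one employee is not a family member, so (d) is unavailable.
All of (e)'s requirements are met (no employee is paid on commission; a current Tier A Exemption Letter is held; aggregate throughput is 480 units, less than the 500 units limit). Under paragraphs (k)–(r): (k) would limit (e) — a current General Registration is held — but (l) sets (k) aside: (l) is engaged — the landscaping firm is classified under the construction sector. (m) would limit (l) — a current Category 4 Notice is held — but (n) sets (m) aside: (n) operates — a current Tier 1 Exemption Letter is held. (o) would limit (n) — a current Class F Exemption Letter is held — but (p) sets (o) aside: (p) is engaged — a current Annual Waiver is held. (q) would limit (p) — the reference index is 396, meeting the 330 threshold — but (r) sets (q) aside: (r) is triggered — at least one employee exceeds 30 hours/week. Exception (e) stands.

No — exception (e) applies; Tessa's landscaping firm is not required to enrol each employee in the state retirement plan.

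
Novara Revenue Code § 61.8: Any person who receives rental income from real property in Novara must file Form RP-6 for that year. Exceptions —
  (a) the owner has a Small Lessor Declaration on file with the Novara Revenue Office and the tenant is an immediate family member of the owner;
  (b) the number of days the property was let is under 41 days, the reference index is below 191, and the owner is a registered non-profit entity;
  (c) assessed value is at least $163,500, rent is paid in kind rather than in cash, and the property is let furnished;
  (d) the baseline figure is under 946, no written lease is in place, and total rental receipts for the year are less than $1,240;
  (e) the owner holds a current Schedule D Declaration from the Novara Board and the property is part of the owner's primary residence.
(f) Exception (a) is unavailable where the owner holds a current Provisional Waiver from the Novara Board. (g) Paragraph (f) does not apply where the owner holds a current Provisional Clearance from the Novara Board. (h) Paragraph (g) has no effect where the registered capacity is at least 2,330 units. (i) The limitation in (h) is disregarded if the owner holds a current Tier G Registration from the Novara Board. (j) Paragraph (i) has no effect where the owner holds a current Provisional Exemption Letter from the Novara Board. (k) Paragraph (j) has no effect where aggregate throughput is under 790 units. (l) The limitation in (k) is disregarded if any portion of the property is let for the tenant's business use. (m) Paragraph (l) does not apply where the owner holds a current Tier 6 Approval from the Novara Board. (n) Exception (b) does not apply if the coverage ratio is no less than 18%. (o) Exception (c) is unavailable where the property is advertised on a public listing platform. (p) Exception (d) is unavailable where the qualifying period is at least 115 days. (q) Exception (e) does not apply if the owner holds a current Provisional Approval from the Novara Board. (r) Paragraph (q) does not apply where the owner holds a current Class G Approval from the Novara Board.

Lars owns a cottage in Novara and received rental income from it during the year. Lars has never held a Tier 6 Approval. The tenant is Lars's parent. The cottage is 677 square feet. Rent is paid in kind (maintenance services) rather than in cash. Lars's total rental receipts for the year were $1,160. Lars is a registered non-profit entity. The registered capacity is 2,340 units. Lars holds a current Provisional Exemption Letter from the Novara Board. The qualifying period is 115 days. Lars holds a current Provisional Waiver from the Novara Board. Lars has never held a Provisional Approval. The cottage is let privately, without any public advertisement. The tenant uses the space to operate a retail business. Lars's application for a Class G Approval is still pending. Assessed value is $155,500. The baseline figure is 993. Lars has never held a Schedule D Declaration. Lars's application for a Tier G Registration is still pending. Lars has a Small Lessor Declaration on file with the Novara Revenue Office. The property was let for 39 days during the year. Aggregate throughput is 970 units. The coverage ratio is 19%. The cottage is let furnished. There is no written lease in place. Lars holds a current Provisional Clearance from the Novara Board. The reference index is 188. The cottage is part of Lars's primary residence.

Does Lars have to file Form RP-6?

Yes — Lars must file Form RP-6.

All of (a)'s requirements are met (a Small Lessor Declaration is on file; the tenant is an immediate family member). Turning to paragraphs (f)–(m): (f) operates — a current Provisional Waiver is held. (g) is engaged (a current Provisional Clearance is held), but is itself disapplied by (h): (h) operates — the registered capacity is 2,340 units, meeting the 2,330 units threshold. (i) does not operate here (there is no Tier G Registration in force), so (h) stands. So (a) is unavailable.
Exception (b): the number of days the property was let is 39 days, under the 41 days limit; the reference index is 188, below the 191 limit; Lars is a registered non-profit — every condition holds. However, paragraph (n) must be considered: (n) operates against (b): the coverage ratio is 19%, meeting the 18% threshold. (b) is therefore removed.
Exception (c) fails — assessed value is $155,500, short of $163,500.
Exception (d) fails — the baseline figure is 993, not under 946.
Exception (e) fails — there is no Schedule D Declaration in force.
No exception displaces § 61.8.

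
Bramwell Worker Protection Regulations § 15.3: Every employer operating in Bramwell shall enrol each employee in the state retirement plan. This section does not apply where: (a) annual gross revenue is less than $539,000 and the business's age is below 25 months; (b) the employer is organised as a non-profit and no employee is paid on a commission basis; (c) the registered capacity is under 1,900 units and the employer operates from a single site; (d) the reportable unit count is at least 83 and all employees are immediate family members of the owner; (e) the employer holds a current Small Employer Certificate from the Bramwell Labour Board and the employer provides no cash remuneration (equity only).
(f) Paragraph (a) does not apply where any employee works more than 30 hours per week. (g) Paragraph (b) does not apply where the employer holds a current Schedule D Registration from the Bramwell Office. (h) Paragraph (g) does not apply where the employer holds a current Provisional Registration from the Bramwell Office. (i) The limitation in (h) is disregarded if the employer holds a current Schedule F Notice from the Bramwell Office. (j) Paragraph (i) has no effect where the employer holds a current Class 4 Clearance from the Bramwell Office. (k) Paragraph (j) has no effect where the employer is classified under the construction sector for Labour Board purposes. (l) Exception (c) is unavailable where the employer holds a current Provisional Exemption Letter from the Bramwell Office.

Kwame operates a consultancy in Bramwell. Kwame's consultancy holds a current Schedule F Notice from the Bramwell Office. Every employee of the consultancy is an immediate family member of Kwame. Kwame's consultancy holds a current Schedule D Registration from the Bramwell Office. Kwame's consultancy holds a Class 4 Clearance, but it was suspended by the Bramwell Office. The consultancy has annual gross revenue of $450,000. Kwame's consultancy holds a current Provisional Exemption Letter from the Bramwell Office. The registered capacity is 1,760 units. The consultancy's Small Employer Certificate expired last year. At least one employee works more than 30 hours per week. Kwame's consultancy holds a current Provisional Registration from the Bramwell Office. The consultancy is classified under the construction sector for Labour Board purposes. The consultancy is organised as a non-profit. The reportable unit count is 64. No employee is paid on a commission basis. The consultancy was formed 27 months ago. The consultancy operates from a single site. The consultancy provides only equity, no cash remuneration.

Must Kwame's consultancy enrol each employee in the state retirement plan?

Exception (a) fails — the business's age is 27 months, not below 25 months.
Exception (b): the employer is a non-profit; no employee is paid on commission — every condition holds. However, paragraphs (g)–(k) must be considered: (g) operates against (b): a current Schedule D Registration is held. (h) is engaged (a current Provisional Registration is held), but yields to (i): (i) operates against (h): a current Schedule F Notice is held. (j), which would lift (i), is inapplicable — the Class 4 Clearance is not current. (b) is therefore removed.
All of (c)'s requirements are met (the registered capacity is 1,760 units, under the 1,900 units limit; the employer operates from a single site). But applying paragraph (l): (l) operates against (c): a current Provisional Exemption Letter is held. So (c) is unavailable.
Exception (d) fails — the reportable unit count is 64, short of 83.
Exception (e) fails — the Small Employer Certificate has expired.
No exception applies. The general rule governs.

Yes — Kwame's consultancy must enrol each employee in the state retirement plan.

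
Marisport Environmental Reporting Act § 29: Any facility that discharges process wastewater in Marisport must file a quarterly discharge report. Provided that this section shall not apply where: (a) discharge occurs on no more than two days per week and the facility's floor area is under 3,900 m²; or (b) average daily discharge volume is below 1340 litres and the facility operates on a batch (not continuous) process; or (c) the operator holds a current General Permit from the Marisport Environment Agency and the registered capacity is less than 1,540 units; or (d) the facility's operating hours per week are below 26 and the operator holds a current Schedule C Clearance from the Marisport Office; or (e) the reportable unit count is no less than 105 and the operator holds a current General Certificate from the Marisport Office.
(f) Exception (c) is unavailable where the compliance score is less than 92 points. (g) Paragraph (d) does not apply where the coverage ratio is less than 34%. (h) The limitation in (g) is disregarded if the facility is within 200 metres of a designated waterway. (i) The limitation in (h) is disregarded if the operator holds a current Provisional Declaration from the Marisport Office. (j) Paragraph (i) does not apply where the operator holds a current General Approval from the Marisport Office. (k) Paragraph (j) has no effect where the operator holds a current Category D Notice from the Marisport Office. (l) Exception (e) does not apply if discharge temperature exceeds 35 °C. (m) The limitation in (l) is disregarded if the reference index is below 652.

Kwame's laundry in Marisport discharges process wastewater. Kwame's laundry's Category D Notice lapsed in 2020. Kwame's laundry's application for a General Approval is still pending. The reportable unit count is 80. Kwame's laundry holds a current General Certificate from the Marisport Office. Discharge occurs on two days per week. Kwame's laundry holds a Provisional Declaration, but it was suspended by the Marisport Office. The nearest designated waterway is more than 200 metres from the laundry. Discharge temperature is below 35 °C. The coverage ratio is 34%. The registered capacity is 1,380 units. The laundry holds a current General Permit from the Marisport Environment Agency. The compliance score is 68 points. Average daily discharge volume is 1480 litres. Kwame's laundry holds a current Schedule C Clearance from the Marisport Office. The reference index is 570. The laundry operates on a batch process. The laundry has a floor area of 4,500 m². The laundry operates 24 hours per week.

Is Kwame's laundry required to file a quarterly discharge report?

Exception (a) does not apply: the facility's floor area is 4,500 m², not under 3,900 m².
Exception (b) requires that average daily discharge volume is below 1340 litres; but average daily discharge volume is 1480 litres, not below 1340 litres, so (b) is unavailable.
Exception (c) is satisfied on its face — a current General Permit is held; the registered capacity is 1,380 units, less than the 1,540 units limit. But applying paragraph (f): (f) operates against (c): the compliance score is 68 points, less than the 92 points limit. So (c) is unavailable.
Exception (d) is satisfied on its face — the facility's operating hours per week are 24, below the 26 limit; a current Schedule C Clearance is held. As to paragraphs (g)–(k): (g) is not triggered — the coverage ratio is 34%, not less than 34%. (d) remains available.
Exception (e) fails — the reportable unit count is 80, short of 105.

No — exception (d) applies; Kwame's laundry is not required to file a quarterly discharge report.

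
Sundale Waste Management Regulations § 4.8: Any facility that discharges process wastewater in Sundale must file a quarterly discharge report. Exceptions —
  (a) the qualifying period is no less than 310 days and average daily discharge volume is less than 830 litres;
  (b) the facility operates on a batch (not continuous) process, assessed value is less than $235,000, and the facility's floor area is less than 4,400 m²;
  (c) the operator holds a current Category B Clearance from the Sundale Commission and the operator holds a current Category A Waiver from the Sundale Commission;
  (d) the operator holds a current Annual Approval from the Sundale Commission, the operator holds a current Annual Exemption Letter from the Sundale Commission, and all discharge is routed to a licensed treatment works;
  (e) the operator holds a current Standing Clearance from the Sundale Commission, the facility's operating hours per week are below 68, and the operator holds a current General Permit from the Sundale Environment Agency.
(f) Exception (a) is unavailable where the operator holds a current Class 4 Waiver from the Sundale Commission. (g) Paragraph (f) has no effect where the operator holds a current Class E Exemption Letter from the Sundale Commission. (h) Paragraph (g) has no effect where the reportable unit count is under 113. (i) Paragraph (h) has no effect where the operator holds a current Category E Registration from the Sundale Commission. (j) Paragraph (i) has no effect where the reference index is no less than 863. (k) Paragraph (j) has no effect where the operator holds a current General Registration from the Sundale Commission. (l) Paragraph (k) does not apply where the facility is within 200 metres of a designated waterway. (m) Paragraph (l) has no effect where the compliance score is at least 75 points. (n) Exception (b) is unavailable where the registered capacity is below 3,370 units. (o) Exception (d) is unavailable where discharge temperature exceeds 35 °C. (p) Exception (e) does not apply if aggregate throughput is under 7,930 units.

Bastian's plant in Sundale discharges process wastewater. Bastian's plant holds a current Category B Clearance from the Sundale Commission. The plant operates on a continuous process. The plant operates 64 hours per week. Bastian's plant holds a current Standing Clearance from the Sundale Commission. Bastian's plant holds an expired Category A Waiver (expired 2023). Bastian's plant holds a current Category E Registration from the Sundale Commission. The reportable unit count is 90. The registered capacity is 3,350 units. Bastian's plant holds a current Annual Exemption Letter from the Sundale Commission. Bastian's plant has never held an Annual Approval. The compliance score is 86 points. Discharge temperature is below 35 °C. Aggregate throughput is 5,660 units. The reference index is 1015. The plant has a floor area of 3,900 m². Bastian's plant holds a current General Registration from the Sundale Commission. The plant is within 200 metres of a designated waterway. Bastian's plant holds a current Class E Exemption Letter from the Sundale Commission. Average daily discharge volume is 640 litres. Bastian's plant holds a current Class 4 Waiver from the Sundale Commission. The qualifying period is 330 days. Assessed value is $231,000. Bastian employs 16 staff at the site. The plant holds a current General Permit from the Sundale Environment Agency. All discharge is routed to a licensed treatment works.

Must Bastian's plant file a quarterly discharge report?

Exception (a) is satisfied on its face — the qualifying period is 330 days, meeting the 310 days threshold; average daily discharge volume is 640 litres, less than the 830 litres limit. Under paragraphs (f)–(m): (f) is triggered (a current Class 4 Waiver is held), but is set aside by (g): (g) operates against (f): a current Class E Exemption Letter is held. (h) is triggered (the reportable unit count is 90, under the 113 limit), but is displaced by (i): (i) operates against (h): a current Category E Registration is held. (j) applies (the reference index is 1,015, meeting the 863 threshold), but yields to (k): (k) operates against (j): a current General Registration is held. (l) applies (the plant is within 200 m of a designated waterway), but is displaced by (m): (m) applies — the compliance score is 86 points, meeting the 75 points threshold. (a) remains available.
Exception (b) fails — the facility operates on a continuous process.
Exception (c) fails — no current Category A Waiver is held.
Exception (d) does not apply: the Annual Approval is not current.
All of (e)'s requirements are met (a current Standing Clearance is held; the facility's operating hours per week are 64, below the 68 limit; a current General Permit is held). However, paragraph (p) must be considered: (p) is engaged — aggregate throughput is 5,660 units, under the 7,930 units limit. So (e) is unavailable.

No — exception (a) applies; Bastian's plant is not required to file a quarterly discharge report.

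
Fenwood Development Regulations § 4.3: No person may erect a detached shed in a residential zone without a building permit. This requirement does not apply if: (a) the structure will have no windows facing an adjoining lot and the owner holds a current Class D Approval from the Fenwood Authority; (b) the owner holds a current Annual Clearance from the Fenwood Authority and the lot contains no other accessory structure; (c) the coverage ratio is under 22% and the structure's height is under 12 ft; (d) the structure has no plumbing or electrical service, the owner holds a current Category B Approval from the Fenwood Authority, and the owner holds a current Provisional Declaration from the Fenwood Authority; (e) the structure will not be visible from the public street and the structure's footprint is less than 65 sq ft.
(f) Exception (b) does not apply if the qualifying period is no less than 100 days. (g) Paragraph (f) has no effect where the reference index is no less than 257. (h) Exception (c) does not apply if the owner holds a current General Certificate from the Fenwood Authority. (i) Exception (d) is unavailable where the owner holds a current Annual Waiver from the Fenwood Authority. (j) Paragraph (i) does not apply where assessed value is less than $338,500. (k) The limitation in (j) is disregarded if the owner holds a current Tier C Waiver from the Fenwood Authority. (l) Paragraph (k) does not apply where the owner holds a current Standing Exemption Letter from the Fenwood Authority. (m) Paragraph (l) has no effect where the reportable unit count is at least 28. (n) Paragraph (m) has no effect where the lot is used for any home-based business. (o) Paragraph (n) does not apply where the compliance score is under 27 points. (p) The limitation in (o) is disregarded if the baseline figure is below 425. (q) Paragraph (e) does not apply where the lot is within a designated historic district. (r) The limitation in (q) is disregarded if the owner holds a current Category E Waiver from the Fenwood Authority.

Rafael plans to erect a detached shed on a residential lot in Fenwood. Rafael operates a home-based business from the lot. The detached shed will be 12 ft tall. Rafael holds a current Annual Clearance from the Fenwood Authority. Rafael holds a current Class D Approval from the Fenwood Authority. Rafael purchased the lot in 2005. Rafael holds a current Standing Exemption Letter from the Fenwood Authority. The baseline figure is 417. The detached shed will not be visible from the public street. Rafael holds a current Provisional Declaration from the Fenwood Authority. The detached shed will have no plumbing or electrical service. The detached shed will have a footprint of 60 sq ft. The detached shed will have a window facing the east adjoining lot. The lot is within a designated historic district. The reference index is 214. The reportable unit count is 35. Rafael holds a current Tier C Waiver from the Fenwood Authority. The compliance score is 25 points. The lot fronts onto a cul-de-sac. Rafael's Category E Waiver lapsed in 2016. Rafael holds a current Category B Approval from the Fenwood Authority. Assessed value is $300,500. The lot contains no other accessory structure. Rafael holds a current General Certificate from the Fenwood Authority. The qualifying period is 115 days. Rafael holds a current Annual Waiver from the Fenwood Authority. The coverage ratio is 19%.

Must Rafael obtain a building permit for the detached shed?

Exception (a) does not apply: a window faces an adjoining lot.
Exception (b): a current Annual Clearance is held; the lot has no other accessory structure — every condition holds. Turning to paragraphs (f)–(g): (f) operates against (b): the qualifying period is 115 days, meeting the 100 days threshold. (g) does not operate here (the reference index is 214, short of 257), so (f) stands. Exception (b) does not apply.
Exception (c) fails — the structure's height is 12 ft, not under 12 ft.
Exception (d) is satisfied on its face — there is no plumbing or electrical service; a current Category B Approval is held; a current Provisional Declaration is held. Applying paragraphs (i)–(p): (i) would limit (d) — a current Annual Waiver is held — but (j) sets (i) aside: (j) operates against (i): assessed value is $300,500, less than the $338,500 limit. (k) applies (a current Tier C Waiver is held), but is overridden by (l): (l) operates against (k): a current Standing Exemption Letter is held. (m) is triggered (the reportable unit count is 35, meeting the 28 threshold), but is set aside by (n): (n) operates — a home-based business operates on the lot. (o) applies (the compliance score is 25 points, under the 27 points limit), but is set aside by (p): (p) applies — the baseline figure is 417, below the 425 limit. So (d) applies.
Exception (e)'s conditions are all satisfied: the structure will not be visible from the street; the structure's footprint is 60 sq ft, less than the 65 sq ft limit. But: (q) is triggered — the lot is in a historic district. (r) is not engaged (there is no Category E Waiver in force), so (q) stands. So (e) is unavailable.

No — exception (d) applies; Rafael does not need a building permit.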